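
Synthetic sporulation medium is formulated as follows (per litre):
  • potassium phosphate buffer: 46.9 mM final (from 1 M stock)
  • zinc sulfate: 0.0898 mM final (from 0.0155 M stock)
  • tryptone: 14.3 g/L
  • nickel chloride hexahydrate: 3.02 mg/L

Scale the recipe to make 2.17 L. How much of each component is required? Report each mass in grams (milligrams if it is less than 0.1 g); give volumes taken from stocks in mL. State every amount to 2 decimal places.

Working volume: 2.17 L.
potassium phosphate buffer: C1V1 = C2V2 → 46.9 mM × 2170 mL ÷ 1000 mM = 101.77 mL
zinc sulfate: dilute stock: 0.0898 mM × 2170 mL ÷ 15.5 mM = 12.57 mL
tryptone: 14.3 g/L × 2.17 L = 31.03 g
nickel chloride hexahydrate: 3.02 mg/L × 2.17 L = 6.55 mg

potassium phosphate buffer 101.77 mL; zinc sulfate 12.57 mL; tryptone 31.03 g; nickel chloride hexahydrate 6.55 mg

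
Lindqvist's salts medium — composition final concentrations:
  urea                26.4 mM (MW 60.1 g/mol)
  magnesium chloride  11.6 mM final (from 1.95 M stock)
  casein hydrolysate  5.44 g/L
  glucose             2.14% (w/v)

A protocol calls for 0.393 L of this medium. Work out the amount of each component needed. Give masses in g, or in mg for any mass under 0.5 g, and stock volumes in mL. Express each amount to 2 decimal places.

Working volume: 0.393 L.
urea: 26.4 mmol/L × 60.1 g/mol × 0.393 L ÷ 1000 = 0.62 g
magnesium chloride: dilute stock: 11.6 mM × 393 mL ÷ 1950 mM = 2.34 mL
casein hydrolysate: 5.44 g/L × 0.393 L = 2.14 g
glucose: 2.14 g per 100 mL × 393 mL ÷ 100 = 8.41 g

urea 0.62 g; magnesium chloride 2.34 mL; casein hydrolysate 2.14 g; glucose 8.41 g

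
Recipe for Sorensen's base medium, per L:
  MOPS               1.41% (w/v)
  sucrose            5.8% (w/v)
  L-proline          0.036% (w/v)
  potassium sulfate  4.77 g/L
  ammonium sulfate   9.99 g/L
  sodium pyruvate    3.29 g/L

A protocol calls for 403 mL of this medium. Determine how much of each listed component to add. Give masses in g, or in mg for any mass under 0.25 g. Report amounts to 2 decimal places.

Scale factor relative to 1 L: 0.403.
MOPS: 1.41 g per 100 mL × 403 mL ÷ 100 = 5.68 g
sucrose: 5.8% w/v = 58 g/L → 58 × 0.403 L = 23.37 g
L-proline: 0.036% w/v = 0.36 g/L → 0.36 × 0.403 L = 0.14508 g = 145.08 mg
potassium sulfate: 4.77 g/L × 0.403 L = 1.92 g
ammonium sulfate: 9.99 g/L × 0.403 L = 4.03 g
sodium pyruvate: 3.29 g/L × 0.403 L = 1.33 g

MOPS 5.68 g; sucrose 23.37 g; L-proline 145.08 mg; potassium sulfate 1.92 g; ammonium sulfate 4.03 g; sodium pyruvate 1.33 g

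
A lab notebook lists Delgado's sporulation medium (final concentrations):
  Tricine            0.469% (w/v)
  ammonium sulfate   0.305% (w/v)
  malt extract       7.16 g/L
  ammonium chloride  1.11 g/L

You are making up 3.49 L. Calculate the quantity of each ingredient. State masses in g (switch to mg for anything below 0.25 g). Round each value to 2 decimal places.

Scale factor relative to 1 L: 3.49.
Tricine: 0.469% w/v = 4.69 g/L → 4.69 × 3.49 L = 16.37 g
ammonium sulfate: 0.305% w/v = 3.05 g/L → 3.05 × 3.49 L = 10.64 g
malt extract: 7.16 g/L × 3.49 L = 24.99 g
ammonium chloride: 1.11 g/L × 3.49 L = 3.87 g

Tricine 16.37 g; ammonium sulfate 10.64 g; malt extract 24.99 g; ammonium chloride 3.87 g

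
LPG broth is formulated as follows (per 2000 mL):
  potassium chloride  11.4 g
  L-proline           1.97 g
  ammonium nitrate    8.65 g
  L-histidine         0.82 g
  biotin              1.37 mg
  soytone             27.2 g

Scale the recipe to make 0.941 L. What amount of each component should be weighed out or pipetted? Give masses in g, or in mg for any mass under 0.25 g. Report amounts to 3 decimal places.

potassium chloride 5.364 g; L-proline 0.927 g; ammonium nitrate 4.070 g; L-histidine 0.386 g; biotin 0.645 mg; soytone 12.798 g

Scale factor = 941 mL / 2000 mL = 0.4705.
potassium chloride: 11.4 g × (941 mL / 2000 mL) = 5.364 g
L-proline: 1.97 g × (941 mL / 2000 mL) = 0.927 g
ammonium nitrate: 8.65 g × (941 mL / 2000 mL) = 4.070 g
L-histidine: 0.82 g × (941 mL / 2000 mL) = 0.386 g
biotin: 1.37 mg × (941 mL / 2000 mL) = 0.645 mg
soytone: 27.2 g × (941 mL / 2000 mL) = 12.798 g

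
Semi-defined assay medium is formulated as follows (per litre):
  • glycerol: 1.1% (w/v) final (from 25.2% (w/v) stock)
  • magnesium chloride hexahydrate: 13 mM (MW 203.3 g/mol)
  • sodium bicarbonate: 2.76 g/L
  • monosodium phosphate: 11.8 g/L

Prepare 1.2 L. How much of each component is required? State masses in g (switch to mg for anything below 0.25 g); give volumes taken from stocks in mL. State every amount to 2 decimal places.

Working volume: 1.2 L.
glycerol: V = C2·V2/C1 = 1.1% ÷ 25.2% × 1200 mL = 52.38 mL
magnesium chloride hexahydrate: 13 mmol/L × 203.3 g/mol × 1.2 L ÷ 1000 = 3.17 g
sodium bicarbonate: 2.76 g/L × 1.2 L = 3.31 g
monosodium phosphate: 11.8 g/L × 1.2 L = 14.16 g

glycerol 52.38 mL; magnesium chloride hexahydrate 3.17 g; sodium bicarbonate 3.31 g; monosodium phosphate 14.16 g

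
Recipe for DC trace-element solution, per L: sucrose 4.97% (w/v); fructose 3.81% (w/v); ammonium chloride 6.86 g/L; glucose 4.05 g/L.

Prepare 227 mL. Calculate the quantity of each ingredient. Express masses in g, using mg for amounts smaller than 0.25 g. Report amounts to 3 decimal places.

Target volume = 227 mL = 0.227 L.
sucrose: 4.97 g per 100 mL × 227 mL ÷ 100 = 11.282 g
fructose: 3.81 g per 100 mL × 227 mL ÷ 100 = 8.649 g
ammonium chloride: 6.86 g/L × 0.227 L = 1.557 g
glucose: 4.05 g/L × 0.227 L = 0.919 g

sucrose 11.282 g; fructose 8.649 g; ammonium chloride 1.557 g; glucose 0.919 g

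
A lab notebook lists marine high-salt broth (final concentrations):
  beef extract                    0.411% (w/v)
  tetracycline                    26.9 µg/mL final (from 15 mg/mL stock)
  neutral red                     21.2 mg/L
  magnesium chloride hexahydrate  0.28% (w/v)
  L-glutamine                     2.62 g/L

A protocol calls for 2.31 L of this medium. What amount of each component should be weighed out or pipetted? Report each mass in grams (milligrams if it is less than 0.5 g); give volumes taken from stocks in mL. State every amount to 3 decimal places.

Working volume: 2.31 L.
beef extract: 0.411 g per 100 mL × 2310 mL ÷ 100 = 9.494 g
tetracycline: V = C2·V2/C1 = 26.9 µg/mL × 2310 mL ÷ 15000 µg/mL = 4.143 mL
neutral red: 21.2 mg/L × 2.31 L = 48.972 mg
magnesium chloride hexahydrate: 0.28 g per 100 mL × 2310 mL ÷ 100 = 6.468 g
L-glutamine: 2.62 g/L × 2.31 L = 6.052 g

beef extract 9.494 g; tetracycline 4.143 mL; neutral red 48.972 mg; magnesium chloride hexahydrate 6.468 g; L-glutamine 6.052 g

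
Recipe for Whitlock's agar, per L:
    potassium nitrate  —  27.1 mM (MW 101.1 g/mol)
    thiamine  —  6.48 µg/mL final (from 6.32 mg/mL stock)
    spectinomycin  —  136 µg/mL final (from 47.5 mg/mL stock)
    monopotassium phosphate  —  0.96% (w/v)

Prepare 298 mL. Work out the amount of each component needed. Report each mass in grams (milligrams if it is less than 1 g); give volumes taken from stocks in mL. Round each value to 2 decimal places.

Scale factor relative to 1 L: 0.298.
potassium nitrate: 27.1 mmol/L × 101.1 mg/mmol × 0.298 L = 816.46 mg
thiamine: V = C2·V2/C1 = 6.48 µg/mL × 298 mL ÷ 6320 µg/mL = 0.31 mL
spectinomycin: dilute stock: 136 µg/mL × 298 mL ÷ 47500 µg/mL = 0.85 mL
monopotassium phosphate: 0.96 g per 100 mL × 298 mL ÷ 100 = 2.86 g

potassium nitrate 816.46 mg; thiamine 0.31 mL; spectinomycin 0.85 mL; monopotassium phosphate 2.86 g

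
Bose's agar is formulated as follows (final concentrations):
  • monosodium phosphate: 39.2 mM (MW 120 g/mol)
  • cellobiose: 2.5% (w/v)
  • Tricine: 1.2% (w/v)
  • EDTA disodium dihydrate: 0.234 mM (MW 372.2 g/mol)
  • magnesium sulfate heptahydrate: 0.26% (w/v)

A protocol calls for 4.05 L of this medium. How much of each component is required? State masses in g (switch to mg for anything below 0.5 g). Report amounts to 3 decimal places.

Scale factor relative to 1 L: 4.05.
monosodium phosphate: 39.2 mmol/L × 120 g/mol × 4.05 L ÷ 1000 = 19.051 g
cellobiose: 2.5% w/v = 25 g/L → 25 × 4.05 L = 101.250 g
Tricine: 1.2% w/v = 12 g/L → 12 × 4.05 L = 48.600 g
EDTA disodium dihydrate: 0.234 mmol/L × 372.2 mg/mmol × 4.05 L = 352.734 mg
magnesium sulfate heptahydrate: 0.26 g per 100 mL × 4050 mL ÷ 100 = 10.530 g

monosodium phosphate 19.051 g; cellobiose 101.250 g; Tricine 48.600 g; EDTA disodium dihydrate 352.734 mg; magnesium sulfate heptahydrate 10.530 g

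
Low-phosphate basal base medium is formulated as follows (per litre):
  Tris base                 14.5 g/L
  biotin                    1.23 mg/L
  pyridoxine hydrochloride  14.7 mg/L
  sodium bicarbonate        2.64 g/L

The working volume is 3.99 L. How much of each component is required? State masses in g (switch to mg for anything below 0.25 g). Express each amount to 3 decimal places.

Scale factor relative to 1 L: 3.99.
Tris base: 14.5 g/L × 3.99 L = 57.855 g
biotin: 1.23 mg/L × 3.99 L = 4.908 mg
pyridoxine hydrochloride: 14.7 mg/L × 3.99 L = 58.653 mg
sodium bicarbonate: 2.64 g/L × 3.99 L = 10.534 g

Tris base 57.855 g; biotin 4.908 mg; pyridoxine hydrochloride 58.653 mg; sodium bicarbonate 10.534 g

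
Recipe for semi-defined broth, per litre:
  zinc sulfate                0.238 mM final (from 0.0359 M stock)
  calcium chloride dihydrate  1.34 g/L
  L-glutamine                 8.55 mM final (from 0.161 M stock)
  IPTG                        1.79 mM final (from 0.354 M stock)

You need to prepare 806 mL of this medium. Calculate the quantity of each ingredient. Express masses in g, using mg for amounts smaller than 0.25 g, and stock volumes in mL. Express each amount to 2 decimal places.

Scale factor relative to 1 L: 0.806.
zinc sulfate: dilute stock: 0.238 mM × 806 mL ÷ 35.9 mM = 5.34 mL
calcium chloride dihydrate: 1.34 g/L × 0.806 L = 1.08 g
L-glutamine: dilute stock: 8.55 mM × 806 mL ÷ 161 mM = 42.80 mL
IPTG: dilute stock: 1.79 mM × 806 mL ÷ 354 mM = 4.08 mL

zinc sulfate 5.34 mL; calcium chloride dihydrate 1.08 g; L-glutamine 42.80 mL; IPTG 4.08 mL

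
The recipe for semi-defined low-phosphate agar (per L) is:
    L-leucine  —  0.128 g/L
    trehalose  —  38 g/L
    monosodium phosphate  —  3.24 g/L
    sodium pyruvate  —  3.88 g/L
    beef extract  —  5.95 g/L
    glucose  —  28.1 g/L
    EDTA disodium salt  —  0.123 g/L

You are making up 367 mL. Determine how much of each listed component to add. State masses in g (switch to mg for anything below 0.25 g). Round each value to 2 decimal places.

Working volume: 367 mL = 0.367 L.
L-leucine: 0.128 g/L × 0.367 L = 0.046976 g = 46.98 mg
trehalose: 38 g/L × 0.367 L = 13.95 g
monosodium phosphate: 3.24 g/L × 0.367 L = 1.19 g
sodium pyruvate: 3.88 g/L × 0.367 L = 1.42 g
beef extract: 5.95 g/L × 0.367 L = 2.18 g
glucose: 28.1 g/L × 0.367 L = 10.31 g
EDTA disodium salt: 0.123 g/L × 0.367 L = 0.045141 g = 45.14 mg

L-leucine 46.98 mg; trehalose 13.95 g; monosodium phosphate 1.19 g; sodium pyruvate 1.42 g; beef extract 2.18 g; glucose 10.31 g; EDTA disodium salt 45.14 mg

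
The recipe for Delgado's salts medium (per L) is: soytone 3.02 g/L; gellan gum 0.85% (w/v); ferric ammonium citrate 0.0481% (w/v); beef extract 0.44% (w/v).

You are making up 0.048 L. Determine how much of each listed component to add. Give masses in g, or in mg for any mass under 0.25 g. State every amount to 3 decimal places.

Scale factor relative to 1 L: 0.048.
soytone: 3.02 g/L × 0.048 L = 0.14496 g = 144.960 mg
gellan gum: 0.85% w/v = 8.5 g/L → 8.5 × 0.048 L = 0.408 g
ferric ammonium citrate: 0.0481 g per 100 mL × 48 mL ÷ 100 = 0.023088 g = 23.088 mg
beef extract: 0.44% w/v = 4.4 g/L → 4.4 × 0.048 L = 0.2112 g = 211.200 mg

soytone 144.960 mg; gellan gum 0.408 g; ferric ammonium citrate 23.088 mg; beef extract 211.200 mg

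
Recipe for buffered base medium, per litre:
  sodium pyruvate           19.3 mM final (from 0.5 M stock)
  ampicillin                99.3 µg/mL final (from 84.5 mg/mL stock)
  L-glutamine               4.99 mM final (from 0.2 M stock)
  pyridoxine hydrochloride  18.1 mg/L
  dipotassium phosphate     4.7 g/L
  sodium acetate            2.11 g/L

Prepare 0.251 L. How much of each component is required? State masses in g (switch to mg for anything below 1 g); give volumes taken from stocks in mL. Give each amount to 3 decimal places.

sodium pyruvate 9.689 mL; ampicillin 0.295 mL; L-glutamine 6.262 mL; pyridoxine hydrochloride 4.543 mg; dipotassium phosphate 1.180 g; sodium acetate 529.610 mg

Working volume: 0.251 L.
sodium pyruvate: C1V1 = C2V2 → 19.3 mM × 251 mL ÷ 500 mM = 9.689 mL
ampicillin: dilute stock: 99.3 µg/mL × 251 mL ÷ 84500 µg/mL = 0.295 mL
L-glutamine: C1V1 = C2V2 → 4.99 mM × 251 mL ÷ 200 mM = 6.262 mL
pyridoxine hydrochloride: 18.1 mg/L × 0.251 L = 4.543 mg
dipotassium phosphate: 4.7 g/L × 0.251 L = 1.180 g
sodium acetate: 2.11 g/L × 0.251 L = 0.52961 g = 529.610 mg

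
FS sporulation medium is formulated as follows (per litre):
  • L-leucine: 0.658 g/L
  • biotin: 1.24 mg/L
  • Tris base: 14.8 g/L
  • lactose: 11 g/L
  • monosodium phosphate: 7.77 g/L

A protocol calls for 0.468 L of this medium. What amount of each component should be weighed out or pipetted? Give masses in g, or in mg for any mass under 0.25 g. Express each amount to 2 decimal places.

L-leucine 0.31 g; biotin 0.58 mg; Tris base 6.93 g; lactose 5.15 g; monosodium phosphate 3.64 g

Working volume: 0.468 L.
L-leucine: 0.658 g/L × 0.468 L = 0.31 g
biotin: 1.24 mg/L × 0.468 L = 0.58 mg
Tris base: 14.8 g/L × 0.468 L = 6.93 g
lactose: 11 g/L × 0.468 L = 5.15 g
monosodium phosphate: 7.77 g/L × 0.468 L = 3.64 g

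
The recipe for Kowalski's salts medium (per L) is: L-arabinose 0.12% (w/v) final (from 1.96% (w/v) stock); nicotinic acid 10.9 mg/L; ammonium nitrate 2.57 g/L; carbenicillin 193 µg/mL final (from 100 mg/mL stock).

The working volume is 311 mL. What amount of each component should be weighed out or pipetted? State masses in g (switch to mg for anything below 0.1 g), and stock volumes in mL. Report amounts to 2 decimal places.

Scale factor relative to 1 L: 0.311.
L-arabinose: V = C2·V2/C1 = 0.12% ÷ 1.96% × 311 mL = 19.04 mL
nicotinic acid: 10.9 mg/L × 0.311 L = 3.39 mg
ammonium nitrate: 2.57 g/L × 0.311 L = 0.80 g
carbenicillin: dilute stock: 193 µg/mL × 311 mL ÷ 100000 µg/mL = 0.60 mL

L-arabinose 19.04 mL; nicotinic acid 3.39 mg; ammonium nitrate 0.80 g; carbenicillin 0.60 mL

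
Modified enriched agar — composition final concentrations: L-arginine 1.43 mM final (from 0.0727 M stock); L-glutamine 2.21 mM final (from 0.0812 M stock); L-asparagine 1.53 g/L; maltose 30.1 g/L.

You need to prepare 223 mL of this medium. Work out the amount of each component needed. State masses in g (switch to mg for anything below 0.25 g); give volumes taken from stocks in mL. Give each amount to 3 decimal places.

L-arginine 4.386 mL; L-glutamine 6.069 mL; L-asparagine 0.341 g; maltose 6.712 g

Scale factor relative to 1 L: 0.223.
L-arginine: C1V1 = C2V2 → 1.43 mM × 223 mL ÷ 72.7 mM = 4.386 mL
L-glutamine: V = C2·V2/C1 = 2.21 mM × 223 mL ÷ 81.2 mM = 6.069 mL
L-asparagine: 1.53 g/L × 0.223 L = 0.341 g
maltose: 30.1 g/L × 0.223 L = 6.712 g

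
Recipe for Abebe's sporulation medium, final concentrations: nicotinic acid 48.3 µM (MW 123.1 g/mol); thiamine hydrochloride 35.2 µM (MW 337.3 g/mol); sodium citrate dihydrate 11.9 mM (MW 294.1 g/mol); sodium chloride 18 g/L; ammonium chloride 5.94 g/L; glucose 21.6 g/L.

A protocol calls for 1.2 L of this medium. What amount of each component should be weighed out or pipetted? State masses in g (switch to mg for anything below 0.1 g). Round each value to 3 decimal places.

nicotinic acid 7.135 mg; thiamine hydrochloride 14.248 mg; sodium citrate dihydrate 4.200 g; sodium chloride 21.600 g; ammonium chloride 7.128 g; glucose 25.920 g

Working volume: 1.2 L.
nicotinic acid: 48.3 µmol/L × 123.1 g/mol × 1.2 L ÷ 1000 = 7.135 mg
thiamine hydrochloride: 35.2 µmol/L × 337.3 g/mol × 1.2 L ÷ 1000 = 14.248 mg
sodium citrate dihydrate: 11.9 mmol/L × 294.1 g/mol × 1.2 L ÷ 1000 = 4.200 g
sodium chloride: 18 g/L × 1.2 L = 21.600 g
ammonium chloride: 5.94 g/L × 1.2 L = 7.128 g
glucose: 21.6 g/L × 1.2 L = 25.920 g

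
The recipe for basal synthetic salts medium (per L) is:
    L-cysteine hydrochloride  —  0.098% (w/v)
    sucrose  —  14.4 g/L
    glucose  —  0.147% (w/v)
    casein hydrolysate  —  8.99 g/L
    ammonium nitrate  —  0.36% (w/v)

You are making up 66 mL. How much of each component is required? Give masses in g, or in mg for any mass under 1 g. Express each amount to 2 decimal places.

L-cysteine hydrochloride 64.68 mg; sucrose 950.40 mg; glucose 97.02 mg; casein hydrolysate 593.34 mg; ammonium nitrate 237.60 mg

Target volume = 66 mL = 0.066 L.
L-cysteine hydrochloride: 0.098% w/v = 0.98 g/L → 0.98 × 0.066 L = 0.06468 g = 64.68 mg
sucrose: 14.4 g/L × 0.066 L = 0.9504 g = 950.40 mg
glucose: 0.147% w/v = 1.47 g/L → 1.47 × 0.066 L = 0.09702 g = 97.02 mg
casein hydrolysate: 8.99 g/L × 0.066 L = 0.59334 g = 593.34 mg
ammonium nitrate: 0.36% w/v = 3.6 g/L → 3.6 × 0.066 L = 0.2376 g = 237.60 mg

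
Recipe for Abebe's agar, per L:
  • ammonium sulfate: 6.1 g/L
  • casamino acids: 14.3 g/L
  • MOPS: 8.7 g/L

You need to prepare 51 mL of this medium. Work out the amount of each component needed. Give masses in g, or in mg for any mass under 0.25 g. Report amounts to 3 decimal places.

ammonium sulfate 0.311 g; casamino acids 0.729 g; MOPS 0.444 g

Working volume: 51 mL = 0.051 L.
ammonium sulfate: 6.1 g/L × 0.051 L = 0.311 g
casamino acids: 14.3 g/L × 0.051 L = 0.729 g
MOPS: 8.7 g/L × 0.051 L = 0.444 g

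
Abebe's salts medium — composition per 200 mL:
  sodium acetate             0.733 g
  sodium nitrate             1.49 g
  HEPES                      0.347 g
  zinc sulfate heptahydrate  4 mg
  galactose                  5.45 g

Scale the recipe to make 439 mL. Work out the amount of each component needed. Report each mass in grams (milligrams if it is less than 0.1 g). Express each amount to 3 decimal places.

sodium acetate 1.609 g; sodium nitrate 3.271 g; HEPES 0.762 g; zinc sulfate heptahydrate 8.780 mg; galactose 11.963 g

Ratio of target to recipe volume: 439 / 200 = 2.195.
sodium acetate: 0.733 g × (439 mL / 200 mL) = 1.609 g
sodium nitrate: 1.49 g × (439 mL / 200 mL) = 3.271 g
HEPES: 0.347 g × (439 mL / 200 mL) = 0.762 g
zinc sulfate heptahydrate: 4 mg × (439 mL / 200 mL) = 8.780 mg
galactose: 5.45 g × (439 mL / 200 mL) = 11.963 g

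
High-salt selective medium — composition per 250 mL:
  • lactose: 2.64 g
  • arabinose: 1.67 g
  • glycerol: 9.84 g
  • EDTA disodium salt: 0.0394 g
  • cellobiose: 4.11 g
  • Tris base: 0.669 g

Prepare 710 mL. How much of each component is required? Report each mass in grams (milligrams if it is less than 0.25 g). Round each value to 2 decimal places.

lactose 7.50 g; arabinose 4.74 g; glycerol 27.95 g; EDTA disodium salt 111.90 mg; cellobiose 11.67 g; Tris base 1.90 g

Scale factor = 710 mL / 250 mL = 2.84.
lactose: 2.64 g × (710 mL / 250 mL) = 7.50 g
arabinose: 1.67 g × (710 mL / 250 mL) = 4.74 g
glycerol: 9.84 g × (710 mL / 250 mL) = 27.95 g
EDTA disodium salt: 0.0394 g × (710 mL / 250 mL) = 0.111896 g = 111.90 mg
cellobiose: 4.11 g × (710 mL / 250 mL) = 11.67 g
Tris base: 0.669 g × (710 mL / 250 mL) = 1.90 g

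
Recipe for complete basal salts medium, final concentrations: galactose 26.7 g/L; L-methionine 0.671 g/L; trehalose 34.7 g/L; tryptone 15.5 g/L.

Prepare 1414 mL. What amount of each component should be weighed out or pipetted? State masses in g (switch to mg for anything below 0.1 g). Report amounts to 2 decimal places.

Working volume: 1414 mL = 1.414 L.
galactose: 26.7 g/L × 1.414 L = 37.75 g
L-methionine: 0.671 g/L × 1.414 L = 0.95 g
trehalose: 34.7 g/L × 1.414 L = 49.07 g
tryptone: 15.5 g/L × 1.414 L = 21.92 g

galactose 37.75 g; L-methionine 0.95 g; trehalose 49.07 g; tryptone 21.92 g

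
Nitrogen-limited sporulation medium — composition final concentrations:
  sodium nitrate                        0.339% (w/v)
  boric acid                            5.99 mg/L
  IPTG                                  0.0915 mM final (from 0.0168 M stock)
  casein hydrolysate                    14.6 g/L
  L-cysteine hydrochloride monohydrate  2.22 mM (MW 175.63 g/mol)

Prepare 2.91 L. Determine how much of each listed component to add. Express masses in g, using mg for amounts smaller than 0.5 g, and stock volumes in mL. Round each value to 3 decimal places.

sodium nitrate 9.865 g; boric acid 17.431 mg; IPTG 15.849 mL; casein hydrolysate 42.486 g; L-cysteine hydrochloride monohydrate 1.135 g

Working volume: 2.91 L.
sodium nitrate: 0.339 g per 100 mL × 2910 mL ÷ 100 = 9.865 g
boric acid: 5.99 mg/L × 2.91 L = 17.431 mg
IPTG: dilute stock: 0.0915 mM × 2910 mL ÷ 16.8 mM = 15.849 mL
casein hydrolysate: 14.6 g/L × 2.91 L = 42.486 g
L-cysteine hydrochloride monohydrate: 2.22 mmol/L × 175.63 g/mol × 2.91 L ÷ 1000 = 1.135 g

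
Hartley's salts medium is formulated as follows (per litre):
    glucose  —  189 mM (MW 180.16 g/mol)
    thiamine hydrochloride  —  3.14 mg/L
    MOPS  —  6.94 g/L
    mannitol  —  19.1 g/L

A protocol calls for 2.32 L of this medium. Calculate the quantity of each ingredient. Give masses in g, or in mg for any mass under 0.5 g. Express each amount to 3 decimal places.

Scale factor relative to 1 L: 2.32.
glucose: 189 mmol/L × 180.16 g/mol × 2.32 L ÷ 1000 = 78.997 g
thiamine hydrochloride: 3.14 mg/L × 2.32 L = 7.285 mg
MOPS: 6.94 g/L × 2.32 L = 16.101 g
mannitol: 19.1 g/L × 2.32 L = 44.312 g

glucose 78.997 g; thiamine hydrochloride 7.285 mg; MOPS 16.101 g; mannitol 44.312 g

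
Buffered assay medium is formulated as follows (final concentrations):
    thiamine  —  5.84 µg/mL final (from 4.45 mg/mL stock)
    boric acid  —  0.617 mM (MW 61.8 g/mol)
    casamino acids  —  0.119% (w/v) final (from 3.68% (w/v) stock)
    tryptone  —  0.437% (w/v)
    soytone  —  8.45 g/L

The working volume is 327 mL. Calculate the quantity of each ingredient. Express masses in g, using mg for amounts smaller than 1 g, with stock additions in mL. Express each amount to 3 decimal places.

Working volume: 327 mL = 0.327 L.
thiamine: dilute stock: 5.84 µg/mL × 327 mL ÷ 4450 µg/mL = 0.429 mL
boric acid: 0.617 mmol/L × 61.8 mg/mmol × 0.327 L = 12.469 mg
casamino acids: V = C2·V2/C1 = 0.119% ÷ 3.68% × 327 mL = 10.574 mL
tryptone: 0.437 g per 100 mL × 327 mL ÷ 100 = 1.429 g
soytone: 8.45 g/L × 0.327 L = 2.763 g

thiamine 0.429 mL; boric acid 12.469 mg; casamino acids 10.574 mL; tryptone 1.429 g; soytone 2.763 g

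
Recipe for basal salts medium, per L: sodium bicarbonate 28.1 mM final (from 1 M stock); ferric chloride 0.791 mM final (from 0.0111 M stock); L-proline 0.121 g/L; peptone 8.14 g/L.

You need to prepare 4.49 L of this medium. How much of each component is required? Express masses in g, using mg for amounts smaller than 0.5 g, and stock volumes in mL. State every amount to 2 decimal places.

Working volume: 4.49 L.
sodium bicarbonate: V = C2·V2/C1 = 28.1 mM × 4490 mL ÷ 1000 mM = 126.17 mL
ferric chloride: dilute stock: 0.791 mM × 4490 mL ÷ 11.1 mM = 319.96 mL
L-proline: 0.121 g/L × 4.49 L = 0.54 g
peptone: 8.14 g/L × 4.49 L = 36.55 g

sodium bicarbonate 126.17 mL; ferric chloride 319.96 mL; L-proline 0.54 g; peptone 36.55 g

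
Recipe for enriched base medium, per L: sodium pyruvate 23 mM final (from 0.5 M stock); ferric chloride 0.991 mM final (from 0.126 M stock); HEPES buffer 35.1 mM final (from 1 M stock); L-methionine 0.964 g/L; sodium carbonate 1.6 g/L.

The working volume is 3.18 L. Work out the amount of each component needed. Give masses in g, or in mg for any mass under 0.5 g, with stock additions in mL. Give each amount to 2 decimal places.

Working volume: 3.18 L.
sodium pyruvate: V = C2·V2/C1 = 23 mM × 3180 mL ÷ 500 mM = 146.28 mL
ferric chloride: dilute stock: 0.991 mM × 3180 mL ÷ 126 mM = 25.01 mL
HEPES buffer: C1V1 = C2V2 → 35.1 mM × 3180 mL ÷ 1000 mM = 111.62 mL
L-methionine: 0.964 g/L × 3.18 L = 3.07 g
sodium carbonate: 1.6 g/L × 3.18 L = 5.09 g

sodium pyruvate 146.28 mL; ferric chloride 25.01 mL; HEPES buffer 111.62 mL; L-methionine 3.07 g; sodium carbonate 5.09 g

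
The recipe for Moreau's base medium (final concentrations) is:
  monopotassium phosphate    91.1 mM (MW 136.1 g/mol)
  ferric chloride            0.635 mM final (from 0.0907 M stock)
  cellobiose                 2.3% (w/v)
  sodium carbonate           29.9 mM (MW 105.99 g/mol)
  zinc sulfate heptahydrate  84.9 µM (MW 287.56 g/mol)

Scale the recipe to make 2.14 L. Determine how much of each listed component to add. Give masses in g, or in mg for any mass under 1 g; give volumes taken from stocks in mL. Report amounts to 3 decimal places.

Scale factor relative to 1 L: 2.14.
monopotassium phosphate: 91.1 mmol/L × 136.1 g/mol × 2.14 L ÷ 1000 = 26.533 g
ferric chloride: C1V1 = C2V2 → 0.635 mM × 2140 mL ÷ 90.7 mM = 14.982 mL
cellobiose: 2.3% w/v = 23 g/L → 23 × 2.14 L = 49.220 g
sodium carbonate: 29.9 mmol/L × 105.99 g/mol × 2.14 L ÷ 1000 = 6.782 g
zinc sulfate heptahydrate: 84.9 µmol/L × 287.56 g/mol × 2.14 L ÷ 1000 = 52.246 mg

monopotassium phosphate 26.533 g; ferric chloride 14.982 mL; cellobiose 49.220 g; sodium carbonate 6.782 g; zinc sulfate heptahydrate 52.246 mg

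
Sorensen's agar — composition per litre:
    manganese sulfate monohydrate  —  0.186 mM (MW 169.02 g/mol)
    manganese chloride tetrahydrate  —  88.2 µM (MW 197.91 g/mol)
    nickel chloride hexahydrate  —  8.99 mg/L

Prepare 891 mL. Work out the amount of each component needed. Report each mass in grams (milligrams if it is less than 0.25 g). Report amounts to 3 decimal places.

manganese sulfate monohydrate 28.011 mg; manganese chloride tetrahydrate 15.553 mg; nickel chloride hexahydrate 8.010 mg

Target volume = 891 mL = 0.891 L.
manganese sulfate monohydrate: 0.186 mmol/L × 169.02 mg/mmol × 0.891 L = 28.011 mg
manganese chloride tetrahydrate: 88.2 µmol/L × 197.91 g/mol × 0.891 L ÷ 1000 = 15.553 mg
nickel chloride hexahydrate: 8.99 mg/L × 0.891 L = 8.010 mg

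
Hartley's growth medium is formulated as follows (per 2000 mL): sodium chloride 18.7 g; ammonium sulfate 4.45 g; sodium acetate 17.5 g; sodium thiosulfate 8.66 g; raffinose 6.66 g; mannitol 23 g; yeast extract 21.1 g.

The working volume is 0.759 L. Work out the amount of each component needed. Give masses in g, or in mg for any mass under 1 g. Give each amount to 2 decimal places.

Ratio of target to recipe volume: 759 / 2000 = 0.3795.
sodium chloride: 18.7 g × (759 mL / 2000 mL) = 7.10 g
ammonium sulfate: 4.45 g × (759 mL / 2000 mL) = 1.69 g
sodium acetate: 17.5 g × (759 mL / 2000 mL) = 6.64 g
sodium thiosulfate: 8.66 g × (759 mL / 2000 mL) = 3.29 g
raffinose: 6.66 g × (759 mL / 2000 mL) = 2.53 g
mannitol: 23 g × (759 mL / 2000 mL) = 8.73 g
yeast extract: 21.1 g × (759 mL / 2000 mL) = 8.01 g

sodium chloride 7.10 g; ammonium sulfate 1.69 g; sodium acetate 6.64 g; sodium thiosulfate 3.29 g; raffinose 2.53 g; mannitol 8.73 g; yeast extract 8.01 g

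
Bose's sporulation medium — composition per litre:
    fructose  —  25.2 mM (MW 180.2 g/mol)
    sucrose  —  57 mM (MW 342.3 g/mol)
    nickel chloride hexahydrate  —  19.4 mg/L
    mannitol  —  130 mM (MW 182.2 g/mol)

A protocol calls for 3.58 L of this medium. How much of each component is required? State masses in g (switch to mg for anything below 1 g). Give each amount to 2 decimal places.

fructose 16.26 g; sucrose 69.85 g; nickel chloride hexahydrate 69.45 mg; mannitol 84.80 g

Scale factor relative to 1 L: 3.58.
fructose: 25.2 mmol/L × 180.2 g/mol × 3.58 L ÷ 1000 = 16.26 g
sucrose: 57 mmol/L × 342.3 g/mol × 3.58 L ÷ 1000 = 69.85 g
nickel chloride hexahydrate: 19.4 mg/L × 3.58 L = 69.45 mg
mannitol: 130 mmol/L × 182.2 g/mol × 3.58 L ÷ 1000 = 84.80 g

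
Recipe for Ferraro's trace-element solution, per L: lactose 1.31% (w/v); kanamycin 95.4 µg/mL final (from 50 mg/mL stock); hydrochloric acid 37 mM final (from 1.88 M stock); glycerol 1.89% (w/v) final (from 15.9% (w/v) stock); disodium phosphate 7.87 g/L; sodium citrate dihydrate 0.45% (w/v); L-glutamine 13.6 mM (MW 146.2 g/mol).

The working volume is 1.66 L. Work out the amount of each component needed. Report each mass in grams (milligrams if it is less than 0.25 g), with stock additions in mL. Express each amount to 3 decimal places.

lactose 21.746 g; kanamycin 3.167 mL; hydrochloric acid 32.670 mL; glycerol 197.321 mL; disodium phosphate 13.064 g; sodium citrate dihydrate 7.470 g; L-glutamine 3.301 g

Scale factor relative to 1 L: 1.66.
lactose: 1.31 g per 100 mL × 1660 mL ÷ 100 = 21.746 g
kanamycin: C1V1 = C2V2 → 95.4 µg/mL × 1660 mL ÷ 50000 µg/mL = 3.167 mL
hydrochloric acid: V = C2·V2/C1 = 37 mM × 1660 mL ÷ 1880 mM = 32.670 mL
glycerol: dilute stock: 1.89% ÷ 15.9% × 1660 mL = 197.321 mL
disodium phosphate: 7.87 g/L × 1.66 L = 13.064 g
sodium citrate dihydrate: 0.45 g per 100 mL × 1660 mL ÷ 100 = 7.470 g
L-glutamine: 13.6 mmol/L × 146.2 g/mol × 1.66 L ÷ 1000 = 3.301 g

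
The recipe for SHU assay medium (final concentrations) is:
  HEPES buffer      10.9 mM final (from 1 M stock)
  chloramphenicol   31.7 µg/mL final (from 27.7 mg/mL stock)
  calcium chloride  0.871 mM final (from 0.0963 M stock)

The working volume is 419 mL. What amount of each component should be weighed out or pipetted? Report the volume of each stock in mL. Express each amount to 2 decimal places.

HEPES buffer 4.57 mL; chloramphenicol 0.48 mL; calcium chloride 3.79 mL

Scale factor relative to 1 L: 0.419.
HEPES buffer: V = C2·V2/C1 = 10.9 mM × 419 mL ÷ 1000 mM = 4.57 mL
chloramphenicol: dilute stock: 31.7 µg/mL × 419 mL ÷ 27700 µg/mL = 0.48 mL
calcium chloride: C1V1 = C2V2 → 0.871 mM × 419 mL ÷ 96.3 mM = 3.79 mL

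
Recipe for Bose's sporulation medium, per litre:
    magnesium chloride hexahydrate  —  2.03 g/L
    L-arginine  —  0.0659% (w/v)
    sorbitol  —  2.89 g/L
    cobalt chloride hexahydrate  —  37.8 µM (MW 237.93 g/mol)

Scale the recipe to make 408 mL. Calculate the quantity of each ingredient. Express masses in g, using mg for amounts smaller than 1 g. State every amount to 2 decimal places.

magnesium chloride hexahydrate 828.24 mg; L-arginine 268.87 mg; sorbitol 1.18 g; cobalt chloride hexahydrate 3.67 mg

Target volume = 408 mL = 0.408 L.
magnesium chloride hexahydrate: 2.03 g/L × 0.408 L = 0.82824 g = 828.24 mg
L-arginine: 0.0659 g per 100 mL × 408 mL ÷ 100 = 0.268872 g = 268.87 mg
sorbitol: 2.89 g/L × 0.408 L = 1.18 g
cobalt chloride hexahydrate: 37.8 µmol/L × 237.93 g/mol × 0.408 L ÷ 1000 = 3.67 mg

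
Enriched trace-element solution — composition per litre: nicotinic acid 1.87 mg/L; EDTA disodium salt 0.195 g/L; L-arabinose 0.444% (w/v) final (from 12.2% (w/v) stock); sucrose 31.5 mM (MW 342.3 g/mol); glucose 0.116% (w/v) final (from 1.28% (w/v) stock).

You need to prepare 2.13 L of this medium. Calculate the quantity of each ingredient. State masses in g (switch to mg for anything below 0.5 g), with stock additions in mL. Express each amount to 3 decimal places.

Working volume: 2.13 L.
nicotinic acid: 1.87 mg/L × 2.13 L = 3.983 mg
EDTA disodium salt: 0.195 g/L × 2.13 L = 0.41535 g = 415.350 mg
L-arabinose: dilute stock: 0.444% ÷ 12.2% × 2130 mL = 77.518 mL
sucrose: 31.5 mmol/L × 342.3 g/mol × 2.13 L ÷ 1000 = 22.967 g
glucose: V = C2·V2/C1 = 0.116% ÷ 1.28% × 2130 mL = 193.031 mL

nicotinic acid 3.983 mg; EDTA disodium salt 415.350 mg; L-arabinose 77.518 mL; sucrose 22.967 g; glucose 193.031 mL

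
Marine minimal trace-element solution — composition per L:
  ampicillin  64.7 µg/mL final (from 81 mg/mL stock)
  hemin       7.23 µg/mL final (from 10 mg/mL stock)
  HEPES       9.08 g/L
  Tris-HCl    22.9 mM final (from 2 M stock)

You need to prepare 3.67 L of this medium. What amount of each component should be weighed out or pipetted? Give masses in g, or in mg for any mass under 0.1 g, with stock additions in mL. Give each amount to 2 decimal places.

ampicillin 2.93 mL; hemin 2.65 mL; HEPES 33.32 g; Tris-HCl 42.02 mL

Working volume: 3.67 L.
ampicillin: C1V1 = C2V2 → 64.7 µg/mL × 3670 mL ÷ 81000 µg/mL = 2.93 mL
hemin: V = C2·V2/C1 = 7.23 µg/mL × 3670 mL ÷ 10000 µg/mL = 2.65 mL
HEPES: 9.08 g/L × 3.67 L = 33.32 g
Tris-HCl: dilute stock: 22.9 mM × 3670 mL ÷ 2000 mM = 42.02 mL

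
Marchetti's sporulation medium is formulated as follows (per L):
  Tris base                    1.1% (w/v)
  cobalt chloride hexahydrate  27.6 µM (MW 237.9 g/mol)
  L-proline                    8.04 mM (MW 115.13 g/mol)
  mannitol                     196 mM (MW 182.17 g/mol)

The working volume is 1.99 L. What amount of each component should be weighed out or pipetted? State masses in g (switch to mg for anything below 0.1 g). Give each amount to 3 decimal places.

Scale factor relative to 1 L: 1.99.
Tris base: 1.1 g per 100 mL × 1990 mL ÷ 100 = 21.890 g
cobalt chloride hexahydrate: 27.6 µmol/L × 237.9 g/mol × 1.99 L ÷ 1000 = 13.066 mg
L-proline: 8.04 mmol/L × 115.13 g/mol × 1.99 L ÷ 1000 = 1.842 g
mannitol: 196 mmol/L × 182.17 g/mol × 1.99 L ÷ 1000 = 71.054 g

Tris base 21.890 g; cobalt chloride hexahydrate 13.066 mg; L-proline 1.842 g; mannitol 71.054 g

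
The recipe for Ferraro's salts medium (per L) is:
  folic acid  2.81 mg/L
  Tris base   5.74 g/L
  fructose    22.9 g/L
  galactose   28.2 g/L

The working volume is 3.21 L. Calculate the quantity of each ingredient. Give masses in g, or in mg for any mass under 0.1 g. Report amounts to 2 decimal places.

folic acid 9.02 mg; Tris base 18.43 g; fructose 73.51 g; galactose 90.52 g

Working volume: 3.21 L.
folic acid: 2.81 mg/L × 3.21 L = 9.02 mg
Tris base: 5.74 g/L × 3.21 L = 18.43 g
fructose: 22.9 g/L × 3.21 L = 73.51 g
galactose: 28.2 g/L × 3.21 L = 90.52 g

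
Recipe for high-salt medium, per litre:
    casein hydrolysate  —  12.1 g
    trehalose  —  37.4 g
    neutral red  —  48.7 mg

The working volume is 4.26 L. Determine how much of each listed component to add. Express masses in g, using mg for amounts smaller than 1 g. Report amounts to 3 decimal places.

Scale factor = 4260 mL / 1000 mL = 4.26.
casein hydrolysate: 12.1 g × (4260 mL / 1000 mL) = 51.546 g
trehalose: 37.4 g × (4260 mL / 1000 mL) = 159.324 g
neutral red: 48.7 mg × (4260 mL / 1000 mL) = 207.462 mg

casein hydrolysate 51.546 g; trehalose 159.324 g; neutral red 207.462 mg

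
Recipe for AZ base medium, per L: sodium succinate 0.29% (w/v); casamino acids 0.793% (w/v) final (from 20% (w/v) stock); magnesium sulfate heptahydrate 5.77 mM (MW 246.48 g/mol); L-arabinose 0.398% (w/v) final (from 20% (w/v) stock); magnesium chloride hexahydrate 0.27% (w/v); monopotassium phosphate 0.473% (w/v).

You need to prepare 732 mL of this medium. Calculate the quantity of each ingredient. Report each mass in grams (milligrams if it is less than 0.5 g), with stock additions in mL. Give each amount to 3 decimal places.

Working volume: 732 mL = 0.732 L.
sodium succinate: 0.29% w/v = 2.9 g/L → 2.9 × 0.732 L = 2.123 g
casamino acids: V = C2·V2/C1 = 0.793% ÷ 20% × 732 mL = 29.024 mL
magnesium sulfate heptahydrate: 5.77 mmol/L × 246.48 g/mol × 0.732 L ÷ 1000 = 1.041 g
L-arabinose: dilute stock: 0.398% ÷ 20% × 732 mL = 14.567 mL
magnesium chloride hexahydrate: 0.27 g per 100 mL × 732 mL ÷ 100 = 1.976 g
monopotassium phosphate: 0.473 g per 100 mL × 732 mL ÷ 100 = 3.462 g

sodium succinate 2.123 g; casamino acids 29.024 mL; magnesium sulfate heptahydrate 1.041 g; L-arabinose 14.567 mL; magnesium chloride hexahydrate 1.976 g; monopotassium phosphate 3.462 g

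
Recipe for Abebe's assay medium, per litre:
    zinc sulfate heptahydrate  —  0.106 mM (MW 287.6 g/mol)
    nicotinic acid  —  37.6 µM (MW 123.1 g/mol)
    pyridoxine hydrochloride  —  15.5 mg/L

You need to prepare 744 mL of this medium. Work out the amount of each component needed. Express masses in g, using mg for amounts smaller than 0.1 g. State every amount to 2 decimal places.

zinc sulfate heptahydrate 22.68 mg; nicotinic acid 3.44 mg; pyridoxine hydrochloride 11.53 mg

Scale factor relative to 1 L: 0.744.
zinc sulfate heptahydrate: 0.106 mmol/L × 287.6 mg/mmol × 0.744 L = 22.68 mg
nicotinic acid: 37.6 µmol/L × 123.1 g/mol × 0.744 L ÷ 1000 = 3.44 mg
pyridoxine hydrochloride: 15.5 mg/L × 0.744 L = 11.53 mg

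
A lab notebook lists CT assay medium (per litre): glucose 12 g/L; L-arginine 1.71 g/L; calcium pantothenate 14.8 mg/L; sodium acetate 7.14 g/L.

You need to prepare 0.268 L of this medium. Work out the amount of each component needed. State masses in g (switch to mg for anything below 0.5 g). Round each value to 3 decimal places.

glucose 3.216 g; L-arginine 458.280 mg; calcium pantothenate 3.966 mg; sodium acetate 1.914 g

Working volume: 0.268 L.
glucose: 12 g/L × 0.268 L = 3.216 g
L-arginine: 1.71 g/L × 0.268 L = 0.45828 g = 458.280 mg
calcium pantothenate: 14.8 mg/L × 0.268 L = 3.966 mg
sodium acetate: 7.14 g/L × 0.268 L = 1.914 g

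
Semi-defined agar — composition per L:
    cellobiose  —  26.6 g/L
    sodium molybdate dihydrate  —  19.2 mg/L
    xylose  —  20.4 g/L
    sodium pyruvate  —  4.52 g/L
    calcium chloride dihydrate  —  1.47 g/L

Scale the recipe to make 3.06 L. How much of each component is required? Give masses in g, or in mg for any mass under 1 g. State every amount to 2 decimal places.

cellobiose 81.40 g; sodium molybdate dihydrate 58.75 mg; xylose 62.42 g; sodium pyruvate 13.83 g; calcium chloride dihydrate 4.50 g

Working volume: 3.06 L.
cellobiose: 26.6 g/L × 3.06 L = 81.40 g
sodium molybdate dihydrate: 19.2 mg/L × 3.06 L = 58.75 mg
xylose: 20.4 g/L × 3.06 L = 62.42 g
sodium pyruvate: 4.52 g/L × 3.06 L = 13.83 g
calcium chloride dihydrate: 1.47 g/L × 3.06 L = 4.50 g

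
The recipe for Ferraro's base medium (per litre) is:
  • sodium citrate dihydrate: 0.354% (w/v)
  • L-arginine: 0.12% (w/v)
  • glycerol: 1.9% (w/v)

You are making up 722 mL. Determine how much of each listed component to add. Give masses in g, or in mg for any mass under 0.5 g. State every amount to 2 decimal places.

Working volume: 722 mL = 0.722 L.
sodium citrate dihydrate: 0.354% w/v = 3.54 g/L → 3.54 × 0.722 L = 2.56 g
L-arginine: 0.12% w/v = 1.2 g/L → 1.2 × 0.722 L = 0.87 g
glycerol: 1.9% w/v = 19 g/L → 19 × 0.722 L = 13.72 g

sodium citrate dihydrate 2.56 g; L-arginine 0.87 g; glycerol 13.72 g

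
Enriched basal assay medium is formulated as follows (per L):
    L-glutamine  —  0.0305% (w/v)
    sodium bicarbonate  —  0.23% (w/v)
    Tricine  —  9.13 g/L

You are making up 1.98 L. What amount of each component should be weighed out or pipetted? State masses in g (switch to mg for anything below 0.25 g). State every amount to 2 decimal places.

L-glutamine 0.60 g; sodium bicarbonate 4.55 g; Tricine 18.08 g

Scale factor relative to 1 L: 1.98.
L-glutamine: 0.0305 g per 100 mL × 1980 mL ÷ 100 = 0.60 g
sodium bicarbonate: 0.23% w/v = 2.3 g/L → 2.3 × 1.98 L = 4.55 g
Tricine: 9.13 g/L × 1.98 L = 18.08 g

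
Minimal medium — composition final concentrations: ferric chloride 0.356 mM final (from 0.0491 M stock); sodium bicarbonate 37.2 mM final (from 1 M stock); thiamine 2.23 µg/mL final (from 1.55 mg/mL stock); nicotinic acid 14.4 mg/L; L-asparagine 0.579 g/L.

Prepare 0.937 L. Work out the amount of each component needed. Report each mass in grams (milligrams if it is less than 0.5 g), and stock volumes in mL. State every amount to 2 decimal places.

Scale factor relative to 1 L: 0.937.
ferric chloride: dilute stock: 0.356 mM × 937 mL ÷ 49.1 mM = 6.79 mL
sodium bicarbonate: dilute stock: 37.2 mM × 937 mL ÷ 1000 mM = 34.86 mL
thiamine: dilute stock: 2.23 µg/mL × 937 mL ÷ 1550 µg/mL = 1.35 mL
nicotinic acid: 14.4 mg/L × 0.937 L = 13.49 mg
L-asparagine: 0.579 g/L × 0.937 L = 0.54 g

ferric chloride 6.79 mL; sodium bicarbonate 34.86 mL; thiamine 1.35 mL; nicotinic acid 13.49 mg; L-asparagine 0.54 g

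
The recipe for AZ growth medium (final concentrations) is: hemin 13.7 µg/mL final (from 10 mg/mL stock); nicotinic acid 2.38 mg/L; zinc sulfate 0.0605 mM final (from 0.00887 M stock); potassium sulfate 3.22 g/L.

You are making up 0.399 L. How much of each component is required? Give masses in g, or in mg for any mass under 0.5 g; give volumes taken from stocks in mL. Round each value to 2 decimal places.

hemin 0.55 mL; nicotinic acid 0.95 mg; zinc sulfate 2.72 mL; potassium sulfate 1.28 g

Working volume: 0.399 L.
hemin: V = C2·V2/C1 = 13.7 µg/mL × 399 mL ÷ 10000 µg/mL = 0.55 mL
nicotinic acid: 2.38 mg/L × 0.399 L = 0.95 mg
zinc sulfate: C1V1 = C2V2 → 0.0605 mM × 399 mL ÷ 8.87 mM = 2.72 mL
potassium sulfate: 3.22 g/L × 0.399 L = 1.28 g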